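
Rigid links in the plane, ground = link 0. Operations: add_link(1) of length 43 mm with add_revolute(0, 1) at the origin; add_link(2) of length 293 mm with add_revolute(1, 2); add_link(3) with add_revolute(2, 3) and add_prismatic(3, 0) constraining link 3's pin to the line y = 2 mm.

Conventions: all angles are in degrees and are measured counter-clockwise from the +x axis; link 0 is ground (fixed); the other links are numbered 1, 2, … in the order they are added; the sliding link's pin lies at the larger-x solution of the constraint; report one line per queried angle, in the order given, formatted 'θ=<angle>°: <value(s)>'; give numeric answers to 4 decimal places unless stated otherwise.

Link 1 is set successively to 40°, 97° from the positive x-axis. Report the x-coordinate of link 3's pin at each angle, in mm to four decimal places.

geometry: r = 43 mm, L = 293 mm, e = 2 mm
θ=40°: crank pin P = (r cos θ, r sin θ) = (32.939911, 27.639867)
θ=40°: h = r sin θ − e = 27.639867 − 2 = 25.639867
θ=40°: x = r cos θ + √(L² − h²) = 32.939911 + 291.875996 = 324.815907
θ=97°: crank pin P = (r cos θ, r sin θ) = (-5.240382, 42.679485)
θ=97°: h = r sin θ − e = 42.679485 − 2 = 40.679485
θ=97°: x = r cos θ + √(L² − h²) = -5.240382 + 290.162333 = 284.921951

θ=40°: 324.8159
θ=97°: 284.9220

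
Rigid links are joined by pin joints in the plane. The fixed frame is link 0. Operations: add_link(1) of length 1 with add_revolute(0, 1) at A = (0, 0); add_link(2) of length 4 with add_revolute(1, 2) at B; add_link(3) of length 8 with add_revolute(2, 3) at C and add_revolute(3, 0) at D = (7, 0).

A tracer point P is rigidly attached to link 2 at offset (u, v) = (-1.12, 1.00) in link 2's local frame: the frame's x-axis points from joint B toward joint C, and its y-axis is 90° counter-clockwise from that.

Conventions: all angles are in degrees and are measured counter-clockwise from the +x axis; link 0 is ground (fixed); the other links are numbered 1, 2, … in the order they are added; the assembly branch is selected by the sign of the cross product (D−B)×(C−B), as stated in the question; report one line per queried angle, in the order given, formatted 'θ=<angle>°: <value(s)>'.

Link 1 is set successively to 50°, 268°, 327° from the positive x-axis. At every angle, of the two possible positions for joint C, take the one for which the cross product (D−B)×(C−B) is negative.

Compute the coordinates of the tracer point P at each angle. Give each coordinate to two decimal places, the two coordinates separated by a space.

A=(0,0), D=(7.00,0)
θ=50°: B = A + 1.00·(cos50°, sin50°) = (0.6428, 0.7660)
θ=50°: |BD| = 6.4032
θ=50°: circle(B,4.00) ∩ circle(D,8.00): a=-0.5465, h=3.9625
θ=50°:   candidates: C₊=(0.5742,4.7655) cross=25.373; C₋=(-0.3739,-3.1026) cross=-25.373
θ=50°:   branch - wants cross < 0 → take C=(-0.3739,-3.1026) (cross=-25.373)
θ=50°: ex = (C−B)/|BC| = (-0.2542,-0.9672); ey = (0.9672,-0.2542)
θ=50°: P = B + -1.12·ex + 1.00·ey = (1.8946,1.5951)
θ=268°: B = A + 1.00·(cos268°, sin268°) = (-0.0349, -0.9994)
θ=268°: |BD| = 7.1055
θ=268°: circle(B,4.00) ∩ circle(D,8.00): a=0.1751, h=3.9962
θ=268°:   candidates: C₊=(-0.4236,2.9817) cross=28.395; C₋=(0.7005,-4.9312) cross=-28.395
θ=268°:   branch - wants cross < 0 → take C=(0.7005,-4.9312) (cross=-28.395)
θ=268°: ex = (C−B)/|BC| = (0.1839,-0.9830); ey = (0.9830,0.1839)
θ=268°: P = B + -1.12·ex + 1.00·ey = (0.7421,0.2854)
θ=327°: B = A + 1.00·(cos327°, sin327°) = (0.8387, -0.5446)
θ=327°: |BD| = 6.1854
θ=327°: circle(B,4.00) ∩ circle(D,8.00): a=-0.7875, h=3.9217
θ=327°:   candidates: C₊=(-0.2910,3.2925) cross=24.257; C₋=(0.3996,-4.5205) cross=-24.257
θ=327°:   branch - wants cross < 0 → take C=(0.3996,-4.5205) (cross=-24.257)
θ=327°: ex = (C−B)/|BC| = (-0.1098,-0.9940); ey = (0.9940,-0.1098)
θ=327°: P = B + -1.12·ex + 1.00·ey = (1.9556,0.4588)

θ=50°: 1.89 1.60
θ=268°: 0.74 0.29
θ=327°: 1.96 0.46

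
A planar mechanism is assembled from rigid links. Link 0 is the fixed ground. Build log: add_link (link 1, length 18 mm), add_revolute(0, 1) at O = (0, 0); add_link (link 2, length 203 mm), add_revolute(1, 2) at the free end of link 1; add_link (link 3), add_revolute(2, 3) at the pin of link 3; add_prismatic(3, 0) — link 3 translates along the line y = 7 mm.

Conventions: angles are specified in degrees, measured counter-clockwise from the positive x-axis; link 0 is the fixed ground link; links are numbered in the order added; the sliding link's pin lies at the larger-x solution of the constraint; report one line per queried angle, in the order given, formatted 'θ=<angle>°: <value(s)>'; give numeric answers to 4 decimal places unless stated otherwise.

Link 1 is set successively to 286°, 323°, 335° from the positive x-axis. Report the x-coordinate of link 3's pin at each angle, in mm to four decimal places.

geometry: r = 18 mm, L = 203 mm, e = 7 mm
θ=286°: crank pin P = (r cos θ, r sin θ) = (4.961472, -17.302711)
θ=286°: h = r sin θ − e = -17.302711 − 7 = -24.302711
θ=286°: x = r cos θ + √(L² − h²) = 4.961472 + 201.540017 = 206.501489
θ=323°: crank pin P = (r cos θ, r sin θ) = (14.375439, -10.832670)
θ=323°: h = r sin θ − e = -10.832670 − 7 = -17.832670
θ=323°: x = r cos θ + √(L² − h²) = 14.375439 + 202.215222 = 216.590661
θ=335°: crank pin P = (r cos θ, r sin θ) = (16.313540, -7.607129)
θ=335°: h = r sin θ − e = -7.607129 − 7 = -14.607129
θ=335°: x = r cos θ + √(L² − h²) = 16.313540 + 202.473781 = 218.787321

θ=286°: 206.5015
θ=323°: 216.5907
θ=335°: 218.7873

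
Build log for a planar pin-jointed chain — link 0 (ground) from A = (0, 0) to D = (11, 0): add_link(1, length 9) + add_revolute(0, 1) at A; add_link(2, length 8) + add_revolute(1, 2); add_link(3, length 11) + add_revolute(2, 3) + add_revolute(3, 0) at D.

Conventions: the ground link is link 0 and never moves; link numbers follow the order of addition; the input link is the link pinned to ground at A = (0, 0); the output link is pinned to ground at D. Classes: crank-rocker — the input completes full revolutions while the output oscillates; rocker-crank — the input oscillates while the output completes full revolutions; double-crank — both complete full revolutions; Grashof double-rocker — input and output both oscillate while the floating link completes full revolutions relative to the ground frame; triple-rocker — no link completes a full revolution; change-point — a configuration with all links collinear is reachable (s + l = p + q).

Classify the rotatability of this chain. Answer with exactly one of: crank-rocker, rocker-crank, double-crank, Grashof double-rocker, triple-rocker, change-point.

lengths: ground=11, input=9, coupler=8, output=11
sorted: s=8 (shortest), l=11 (longest), p+q=20
s + l = 19 vs p + q = 20
s + l < p + q (Grashof) with shortest = coupler link → Grashof double-rocker

Grashof double-rocker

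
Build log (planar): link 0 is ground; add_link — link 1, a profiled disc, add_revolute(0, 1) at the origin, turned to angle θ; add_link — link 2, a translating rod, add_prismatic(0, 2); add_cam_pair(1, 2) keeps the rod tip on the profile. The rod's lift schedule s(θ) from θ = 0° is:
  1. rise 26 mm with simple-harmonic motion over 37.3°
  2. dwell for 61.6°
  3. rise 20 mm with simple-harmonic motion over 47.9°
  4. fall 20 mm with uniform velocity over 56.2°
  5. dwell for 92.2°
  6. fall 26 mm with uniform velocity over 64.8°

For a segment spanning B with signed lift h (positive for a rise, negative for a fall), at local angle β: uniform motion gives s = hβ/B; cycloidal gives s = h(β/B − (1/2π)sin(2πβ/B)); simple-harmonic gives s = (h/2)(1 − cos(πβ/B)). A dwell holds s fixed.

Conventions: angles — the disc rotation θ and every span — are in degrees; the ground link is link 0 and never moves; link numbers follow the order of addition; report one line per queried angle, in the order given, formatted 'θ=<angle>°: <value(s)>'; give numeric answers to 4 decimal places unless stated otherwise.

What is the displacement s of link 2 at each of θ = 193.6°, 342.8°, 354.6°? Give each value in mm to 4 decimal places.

seg 1 [0°–37.3°] simple-harmonic, h=26: full span → s += 26 → s = 26.0000
seg 2 [37.3°–98.9°] dwell: s stays 26.0000
seg 3 [98.9°–146.8°] simple-harmonic, h=20: full span → s += 20 → s = 46.0000
seg 4 [146.8°–203°] uniform, h=-20: θ=193.6° here. β=46.8, B=56.2. -20·46.8/56.2 = -16.6548 → s = 29.3452
seg 4 [146.8°–203°] uniform, h=-20: full span → s += -20 → s = 26.0000
seg 5 [203°–295.2°] dwell: s stays 26.0000
seg 6 [295.2°–360°] uniform, h=-26: θ=342.8° here. β=47.6, B=64.8. -26·47.6/64.8 = -19.0988 → s = 6.9012
seg 6 [295.2°–360°] uniform, h=-26: θ=354.6° here. β=59.4, B=64.8. -26·59.4/64.8 = -23.8333 → s = 2.1667

θ=193.6°: 29.3452
θ=342.8°: 6.9012
θ=354.6°: 2.1667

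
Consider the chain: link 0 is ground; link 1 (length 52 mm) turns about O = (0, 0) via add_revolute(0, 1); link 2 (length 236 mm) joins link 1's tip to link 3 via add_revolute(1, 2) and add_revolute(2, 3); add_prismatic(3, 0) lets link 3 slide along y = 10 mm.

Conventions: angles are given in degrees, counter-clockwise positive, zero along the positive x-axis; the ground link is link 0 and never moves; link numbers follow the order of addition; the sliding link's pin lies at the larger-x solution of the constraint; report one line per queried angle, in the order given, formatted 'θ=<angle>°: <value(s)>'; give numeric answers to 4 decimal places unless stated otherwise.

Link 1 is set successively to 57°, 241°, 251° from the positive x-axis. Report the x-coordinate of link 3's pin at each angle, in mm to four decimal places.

geometry: r = 52 mm, L = 236 mm, e = 10 mm
θ=57°: crank pin P = (r cos θ, r sin θ) = (28.321230, 43.610870)
θ=57°: h = r sin θ − e = 43.610870 − 10 = 33.610870
θ=57°: x = r cos θ + √(L² − h²) = 28.321230 + 233.594327 = 261.915556
θ=241°: crank pin P = (r cos θ, r sin θ) = (-25.210100, -45.480225)
θ=241°: h = r sin θ − e = -45.480225 − 10 = -55.480225
θ=241°: x = r cos θ + √(L² − h²) = -25.210100 + 229.386017 = 204.175916
θ=251°: crank pin P = (r cos θ, r sin θ) = (-16.929544, -49.166966)
θ=251°: h = r sin θ − e = -49.166966 − 10 = -59.166966
θ=251°: x = r cos θ + √(L² − h²) = -16.929544 + 228.462842 = 211.533298

θ=57°: 261.9156
θ=241°: 204.1759
θ=251°: 211.5333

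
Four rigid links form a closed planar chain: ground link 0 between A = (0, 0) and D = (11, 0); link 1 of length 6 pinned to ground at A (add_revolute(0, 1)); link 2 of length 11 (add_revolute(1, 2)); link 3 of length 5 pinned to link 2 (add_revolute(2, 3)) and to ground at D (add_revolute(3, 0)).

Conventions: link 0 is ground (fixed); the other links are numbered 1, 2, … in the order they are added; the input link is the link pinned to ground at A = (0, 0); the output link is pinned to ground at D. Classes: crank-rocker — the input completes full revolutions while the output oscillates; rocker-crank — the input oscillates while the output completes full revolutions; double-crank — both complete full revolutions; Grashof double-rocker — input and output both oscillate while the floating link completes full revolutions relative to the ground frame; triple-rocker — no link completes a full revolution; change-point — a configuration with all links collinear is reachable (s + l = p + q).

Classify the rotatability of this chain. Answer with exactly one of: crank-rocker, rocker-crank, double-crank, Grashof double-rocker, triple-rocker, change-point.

lengths: ground=11, input=6, coupler=11, output=5
sorted: s=5 (shortest), l=11 (longest), p+q=17
s + l = 16 vs p + q = 17
s + l < p + q (Grashof) with shortest = output link → rocker-crank

rocker-crank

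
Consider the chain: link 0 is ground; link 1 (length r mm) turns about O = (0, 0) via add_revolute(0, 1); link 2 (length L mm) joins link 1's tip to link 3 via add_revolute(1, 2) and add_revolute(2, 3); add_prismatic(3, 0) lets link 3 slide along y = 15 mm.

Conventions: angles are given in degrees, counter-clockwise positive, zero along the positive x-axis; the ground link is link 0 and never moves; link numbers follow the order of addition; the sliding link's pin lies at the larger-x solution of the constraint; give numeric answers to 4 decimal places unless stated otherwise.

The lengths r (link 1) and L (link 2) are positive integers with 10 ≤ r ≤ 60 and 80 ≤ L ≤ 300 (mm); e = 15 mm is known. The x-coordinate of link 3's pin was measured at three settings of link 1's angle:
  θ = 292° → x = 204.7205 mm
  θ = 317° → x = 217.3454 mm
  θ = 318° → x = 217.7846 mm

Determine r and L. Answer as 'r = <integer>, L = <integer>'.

constraint per measurement: (x − r cos θ)² + (r sin θ − e)² = L²
subtracting the θ₁ and θ₂ equations cancels the r² and L² terms:
r = (x₁² − x₂²) / (2[(x₁cos θ₁ + e sin θ₁) − (x₂cos θ₂ + e sin θ₂)]) = 30.9999 → r = 31
L² = (x₁ − r cos θ₁)² + (r sin θ₁ − e)² = 39204.0059 → L = 198.0000 → L = 198
check at θ₃=318°: x = 217.7846 (printed 217.7846) ✓

r = 31, L = 198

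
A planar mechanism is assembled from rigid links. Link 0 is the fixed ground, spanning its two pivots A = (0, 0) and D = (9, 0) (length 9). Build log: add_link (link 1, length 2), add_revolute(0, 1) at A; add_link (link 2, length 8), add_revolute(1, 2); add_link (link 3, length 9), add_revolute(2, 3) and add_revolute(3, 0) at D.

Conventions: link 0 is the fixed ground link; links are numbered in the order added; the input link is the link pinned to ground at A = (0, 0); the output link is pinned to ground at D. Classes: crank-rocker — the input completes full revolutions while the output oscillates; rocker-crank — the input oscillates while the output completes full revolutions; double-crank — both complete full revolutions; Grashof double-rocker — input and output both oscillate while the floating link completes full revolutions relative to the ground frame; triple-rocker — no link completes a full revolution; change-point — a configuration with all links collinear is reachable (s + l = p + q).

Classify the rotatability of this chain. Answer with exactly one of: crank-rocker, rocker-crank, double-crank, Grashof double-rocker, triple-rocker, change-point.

lengths: ground=9, input=2, coupler=8, output=9
sorted: s=2 (shortest), l=9 (longest), p+q=17
s + l = 11 vs p + q = 17
s + l < p + q (Grashof) with shortest = input link → crank-rocker

crank-rocker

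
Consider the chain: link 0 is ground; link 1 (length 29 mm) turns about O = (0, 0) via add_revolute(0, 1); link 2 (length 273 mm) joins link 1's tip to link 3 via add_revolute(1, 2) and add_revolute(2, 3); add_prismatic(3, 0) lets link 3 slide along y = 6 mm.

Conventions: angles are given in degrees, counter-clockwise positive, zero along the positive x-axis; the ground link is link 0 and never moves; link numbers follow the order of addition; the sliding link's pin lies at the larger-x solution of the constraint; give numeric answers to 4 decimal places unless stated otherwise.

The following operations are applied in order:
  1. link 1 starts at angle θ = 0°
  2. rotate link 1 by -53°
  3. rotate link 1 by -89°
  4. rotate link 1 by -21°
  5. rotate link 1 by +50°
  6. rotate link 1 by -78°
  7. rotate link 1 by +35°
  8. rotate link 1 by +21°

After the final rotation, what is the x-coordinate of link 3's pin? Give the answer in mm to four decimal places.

geometry: r = 29 mm, L = 273 mm, e = 6 mm; θ starts at 0°
rotate link 1 by -53°: θ ← 0° -53° = -53°
rotate link 1 by -89°: θ ← -53° -89° = -142°
rotate link 1 by -21°: θ ← -142° -21° = -163°
rotate link 1 by +50°: θ ← -163° +50° = -113°
rotate link 1 by -78°: θ ← -113° -78° = -191°
rotate link 1 by +35°: θ ← -191° +35° = -156°
rotate link 1 by +21°: θ ← -156° +21° = -135°
crank pin P = (r cos θ, r sin θ) = (-20.506097, -20.506097)
h = r sin θ − e = -20.506097 − 6 = -26.506097
x = r cos θ + √(L² − h²) = -20.506097 + 271.710189 = 251.204092

251.2041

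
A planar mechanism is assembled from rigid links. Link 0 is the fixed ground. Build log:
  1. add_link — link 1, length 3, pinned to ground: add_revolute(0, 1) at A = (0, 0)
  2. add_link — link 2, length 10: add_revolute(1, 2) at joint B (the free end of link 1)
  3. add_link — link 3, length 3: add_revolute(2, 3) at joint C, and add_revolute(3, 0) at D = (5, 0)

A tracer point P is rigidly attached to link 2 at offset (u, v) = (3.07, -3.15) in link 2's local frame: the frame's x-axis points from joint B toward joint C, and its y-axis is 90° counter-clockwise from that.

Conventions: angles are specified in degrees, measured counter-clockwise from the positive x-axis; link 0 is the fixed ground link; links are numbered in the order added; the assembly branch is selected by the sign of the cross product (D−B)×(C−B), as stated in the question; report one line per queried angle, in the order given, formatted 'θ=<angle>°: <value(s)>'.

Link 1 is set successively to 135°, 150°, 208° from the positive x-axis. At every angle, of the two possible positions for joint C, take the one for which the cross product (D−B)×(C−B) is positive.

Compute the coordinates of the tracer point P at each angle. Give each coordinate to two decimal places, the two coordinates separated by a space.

A=(0,0), D=(5.00,0)
θ=135°: B = A + 3.00·(cos135°, sin135°) = (-2.1213, 2.1213)
θ=135°: |BD| = 7.4306
θ=135°: circle(B,10.00) ∩ circle(D,3.00): a=9.8386, h=1.7892
θ=135°:   candidates: C₊=(7.8186,1.0272) cross=13.295; C₋=(6.7971,-2.4022) cross=-13.295
θ=135°:   branch + wants cross > 0 → take C=(7.8186,1.0272) (cross=13.295)
θ=135°: ex = (C−B)/|BC| = (0.9940,-0.1094); ey = (0.1094,0.9940)
θ=135°: P = B + 3.07·ex + -3.15·ey = (0.5856,-1.3457)
θ=150°: B = A + 3.00·(cos150°, sin150°) = (-2.5981, 1.5000)
θ=150°: |BD| = 7.7447
θ=150°: circle(B,10.00) ∩ circle(D,3.00): a=9.7473, h=2.2337
θ=150°:   candidates: C₊=(7.3973,1.8036) cross=17.300; C₋=(6.5321,-2.5793) cross=-17.300
θ=150°:   branch + wants cross > 0 → take C=(7.3973,1.8036) (cross=17.300)
θ=150°: ex = (C−B)/|BC| = (0.9995,0.0304); ey = (-0.0304,0.9995)
θ=150°: P = B + 3.07·ex + -3.15·ey = (0.5661,-1.5554)
θ=208°: B = A + 3.00·(cos208°, sin208°) = (-2.6488, -1.4084)
θ=208°: |BD| = 7.7774
θ=208°: circle(B,10.00) ∩ circle(D,3.00): a=9.7390, h=2.2699
θ=208°:   candidates: C₊=(6.5181,2.5876) cross=17.654; C₋=(7.3402,-1.8771) cross=-17.654
θ=208°:   branch + wants cross > 0 → take C=(6.5181,2.5876) (cross=17.654)
θ=208°: ex = (C−B)/|BC| = (0.9167,0.3996); ey = (-0.3996,0.9167)
θ=208°: P = B + 3.07·ex + -3.15·ey = (1.4241,-3.0692)

θ=135°: 0.59 -1.35
θ=150°: 0.57 -1.56
θ=208°: 1.42 -3.07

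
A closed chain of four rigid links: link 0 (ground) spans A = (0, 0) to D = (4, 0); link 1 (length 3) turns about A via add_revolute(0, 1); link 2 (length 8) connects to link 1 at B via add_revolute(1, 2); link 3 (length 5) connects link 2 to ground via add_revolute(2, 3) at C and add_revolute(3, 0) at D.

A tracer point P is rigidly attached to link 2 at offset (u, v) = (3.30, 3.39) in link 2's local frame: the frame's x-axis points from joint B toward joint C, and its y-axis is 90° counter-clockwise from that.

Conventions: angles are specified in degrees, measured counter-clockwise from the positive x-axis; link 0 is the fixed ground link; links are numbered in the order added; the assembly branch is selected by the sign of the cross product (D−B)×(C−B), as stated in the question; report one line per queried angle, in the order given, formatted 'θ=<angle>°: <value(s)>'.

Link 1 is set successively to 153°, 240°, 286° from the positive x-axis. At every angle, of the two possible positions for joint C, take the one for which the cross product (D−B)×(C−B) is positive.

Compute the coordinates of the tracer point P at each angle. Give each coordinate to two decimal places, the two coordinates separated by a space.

A=(0,0), D=(4.00,0)
θ=153°: B = A + 3.00·(cos153°, sin153°) = (-2.6730, 1.3620)
θ=153°: |BD| = 6.8106
θ=153°: circle(B,8.00) ∩ circle(D,5.00): a=6.2685, h=4.9705
θ=153°:   candidates: C₊=(4.4628,4.9785) cross=33.852; C₋=(2.4748,-4.7617) cross=-33.852
θ=153°:   branch + wants cross > 0 → take C=(4.4628,4.9785) (cross=33.852)
θ=153°: ex = (C−B)/|BC| = (0.8920,0.4521); ey = (-0.4521,0.8920)
θ=153°: P = B + 3.30·ex + 3.39·ey = (-1.2620,5.8776)
θ=240°: B = A + 3.00·(cos240°, sin240°) = (-1.5000, -2.5981)
θ=240°: |BD| = 6.0828
θ=240°: circle(B,8.00) ∩ circle(D,5.00): a=6.2472, h=4.9973
θ=240°:   candidates: C₊=(2.0142,4.5887) cross=30.397; C₋=(6.2831,-4.4483) cross=-30.397
θ=240°:   branch + wants cross > 0 → take C=(2.0142,4.5887) (cross=30.397)
θ=240°: ex = (C−B)/|BC| = (0.4393,0.8984); ey = (-0.8984,0.4393)
θ=240°: P = B + 3.30·ex + 3.39·ey = (-3.0958,1.8556)
θ=286°: B = A + 3.00·(cos286°, sin286°) = (0.8269, -2.8838)
θ=286°: |BD| = 4.2877
θ=286°: circle(B,8.00) ∩ circle(D,5.00): a=6.6917, h=4.3842
θ=286°:   candidates: C₊=(2.8304,4.8613) cross=18.798; C₋=(8.7277,-1.6276) cross=-18.798
θ=286°:   branch + wants cross > 0 → take C=(2.8304,4.8613) (cross=18.798)
θ=286°: ex = (C−B)/|BC| = (0.2504,0.9681); ey = (-0.9681,0.2504)
θ=286°: P = B + 3.30·ex + 3.39·ey = (-1.6286,1.1600)

θ=153°: -1.26 5.88
θ=240°: -3.10 1.86
θ=286°: -1.63 1.16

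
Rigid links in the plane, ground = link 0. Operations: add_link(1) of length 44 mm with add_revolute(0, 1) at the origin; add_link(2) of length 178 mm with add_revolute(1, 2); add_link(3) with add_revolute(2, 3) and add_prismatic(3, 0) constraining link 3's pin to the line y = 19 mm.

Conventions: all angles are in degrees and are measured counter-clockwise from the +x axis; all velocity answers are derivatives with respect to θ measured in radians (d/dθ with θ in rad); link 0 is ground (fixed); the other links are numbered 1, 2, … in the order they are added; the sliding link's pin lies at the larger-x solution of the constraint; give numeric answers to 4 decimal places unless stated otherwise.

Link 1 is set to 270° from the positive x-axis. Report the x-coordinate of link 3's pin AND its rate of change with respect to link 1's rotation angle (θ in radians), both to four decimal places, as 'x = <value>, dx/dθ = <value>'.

geometry: r = 44 mm, L = 178 mm, e = 19 mm
crank pin P = (r cos θ, r sin θ) = (-0.000000, -44.000000)
h = r sin θ − e = -44.000000 − 19 = -63.000000
x = r cos θ + √(L² − h²) = -0.000000 + 166.478227 = 166.478227
dx/dθ = −r sin θ − h·r cos θ/√(L² − h²) (θ in radians; h = -63.000000) = 44.000000

x = 166.4782, dx/dθ = 44.0000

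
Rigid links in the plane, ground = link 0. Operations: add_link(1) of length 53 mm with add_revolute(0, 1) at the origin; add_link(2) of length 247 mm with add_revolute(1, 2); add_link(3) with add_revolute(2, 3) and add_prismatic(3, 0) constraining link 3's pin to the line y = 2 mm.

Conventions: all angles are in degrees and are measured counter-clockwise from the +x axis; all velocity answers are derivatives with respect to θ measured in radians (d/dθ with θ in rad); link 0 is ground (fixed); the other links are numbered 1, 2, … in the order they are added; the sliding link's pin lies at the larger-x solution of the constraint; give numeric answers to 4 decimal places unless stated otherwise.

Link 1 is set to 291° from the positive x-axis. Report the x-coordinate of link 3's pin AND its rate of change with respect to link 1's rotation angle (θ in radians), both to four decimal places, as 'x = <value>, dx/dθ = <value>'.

geometry: r = 53 mm, L = 247 mm, e = 2 mm
crank pin P = (r cos θ, r sin θ) = (18.993501, -49.479763)
h = r sin θ − e = -49.479763 − 2 = -51.479763
x = r cos θ + √(L² − h²) = 18.993501 + 241.575731 = 260.569233
dx/dθ = −r sin θ − h·r cos θ/√(L² − h²) (θ in radians; h = -51.479763) = 53.527276

x = 260.5692, dx/dθ = 53.5273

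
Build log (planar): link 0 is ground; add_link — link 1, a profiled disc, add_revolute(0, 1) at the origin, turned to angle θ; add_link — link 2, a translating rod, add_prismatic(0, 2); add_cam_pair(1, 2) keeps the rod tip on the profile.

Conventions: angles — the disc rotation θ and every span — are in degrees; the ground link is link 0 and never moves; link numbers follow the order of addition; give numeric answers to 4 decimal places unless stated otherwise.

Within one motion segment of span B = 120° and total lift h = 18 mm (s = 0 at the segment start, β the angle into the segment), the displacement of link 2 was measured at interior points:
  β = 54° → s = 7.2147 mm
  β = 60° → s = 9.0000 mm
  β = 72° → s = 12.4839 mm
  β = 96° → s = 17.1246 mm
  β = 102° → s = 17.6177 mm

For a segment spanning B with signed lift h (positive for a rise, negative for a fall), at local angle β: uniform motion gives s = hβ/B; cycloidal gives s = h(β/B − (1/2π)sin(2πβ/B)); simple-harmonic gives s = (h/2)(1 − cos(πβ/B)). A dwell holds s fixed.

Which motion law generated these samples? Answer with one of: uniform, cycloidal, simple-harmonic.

candidates at β/B = r: uniform s = h·r (linear in β); cycloidal s = h·(r − sin(2πr)/(2π)); simple-harmonic s = (h/2)(1 − cos(πr))
β=54°: printed 7.2147 | uniform 8.1000, cycloidal 7.2147, simple-harmonic 7.5921
β=60°: printed 9.0000 | uniform 9.0000, cycloidal 9.0000, simple-harmonic 9.0000
β=72°: printed 12.4839 | uniform 10.8000, cycloidal 12.4839, simple-harmonic 11.7812
β=96°: printed 17.1246 | uniform 14.4000, cycloidal 17.1246, simple-harmonic 16.2812
β=102°: printed 17.6177 | uniform 15.3000, cycloidal 17.6177, simple-harmonic 17.0191
only one law matches every sample → cycloidal

cycloidal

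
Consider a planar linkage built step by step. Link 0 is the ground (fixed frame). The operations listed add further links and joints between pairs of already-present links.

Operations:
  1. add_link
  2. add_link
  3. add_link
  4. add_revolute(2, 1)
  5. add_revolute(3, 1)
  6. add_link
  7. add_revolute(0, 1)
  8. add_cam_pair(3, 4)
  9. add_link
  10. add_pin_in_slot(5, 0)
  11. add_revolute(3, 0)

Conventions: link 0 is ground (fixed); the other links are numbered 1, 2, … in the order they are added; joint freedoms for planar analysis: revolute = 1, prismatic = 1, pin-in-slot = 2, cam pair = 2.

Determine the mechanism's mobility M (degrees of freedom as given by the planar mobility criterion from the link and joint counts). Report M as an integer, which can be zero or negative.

link 0 = ground. State L|J1|J2 = 1|0|0
+link1  2|0|0
+link2  3|0|0
+link3  4|0|0
R(2,1) f=1→J1  4|1|0
R(3,1) f=1→J1  4|2|0
+link4  5|2|0
R(0,1) f=1→J1  5|3|0
C(3,4) f=2→J2  5|3|1
+link5  6|3|1
PS(5,0) f=2→J2  6|3|2
R(3,0) f=1→J1  6|4|2
M = 3(6−1)−2·4−2 = 15−8−2 = 5

M = 5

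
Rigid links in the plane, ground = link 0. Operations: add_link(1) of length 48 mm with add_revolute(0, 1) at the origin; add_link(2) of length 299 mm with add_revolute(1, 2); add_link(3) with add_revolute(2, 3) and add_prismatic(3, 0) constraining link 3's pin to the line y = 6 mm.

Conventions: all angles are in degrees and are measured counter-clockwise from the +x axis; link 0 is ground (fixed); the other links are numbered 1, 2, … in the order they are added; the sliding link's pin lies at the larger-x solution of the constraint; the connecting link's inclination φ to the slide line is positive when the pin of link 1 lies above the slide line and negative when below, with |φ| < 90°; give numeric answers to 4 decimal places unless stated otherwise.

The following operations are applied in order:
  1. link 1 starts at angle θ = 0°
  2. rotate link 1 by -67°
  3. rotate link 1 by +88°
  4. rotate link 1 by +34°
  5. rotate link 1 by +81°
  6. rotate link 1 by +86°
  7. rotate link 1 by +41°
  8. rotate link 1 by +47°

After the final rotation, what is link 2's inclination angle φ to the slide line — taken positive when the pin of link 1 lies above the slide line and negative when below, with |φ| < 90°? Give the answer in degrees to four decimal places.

geometry: r = 48 mm, L = 299 mm, e = 6 mm; θ starts at 0°
rotate link 1 by -67°: θ ← 0° -67° = -67°
rotate link 1 by +88°: θ ← -67° +88° = 21°
rotate link 1 by +34°: θ ← 21° +34° = 55°
rotate link 1 by +81°: θ ← 55° +81° = 136°
rotate link 1 by +86°: θ ← 136° +86° = 222°
rotate link 1 by +41°: θ ← 222° +41° = 263°
rotate link 1 by +47°: θ ← 263° +47° = 310°
h = r sin θ − e = -36.770133 − 6 = -42.770133
sin φ = h / L = -42.770133 / 299 = -0.14304392
φ = arcsin(-0.14304392) = -8.224024°

-8.2240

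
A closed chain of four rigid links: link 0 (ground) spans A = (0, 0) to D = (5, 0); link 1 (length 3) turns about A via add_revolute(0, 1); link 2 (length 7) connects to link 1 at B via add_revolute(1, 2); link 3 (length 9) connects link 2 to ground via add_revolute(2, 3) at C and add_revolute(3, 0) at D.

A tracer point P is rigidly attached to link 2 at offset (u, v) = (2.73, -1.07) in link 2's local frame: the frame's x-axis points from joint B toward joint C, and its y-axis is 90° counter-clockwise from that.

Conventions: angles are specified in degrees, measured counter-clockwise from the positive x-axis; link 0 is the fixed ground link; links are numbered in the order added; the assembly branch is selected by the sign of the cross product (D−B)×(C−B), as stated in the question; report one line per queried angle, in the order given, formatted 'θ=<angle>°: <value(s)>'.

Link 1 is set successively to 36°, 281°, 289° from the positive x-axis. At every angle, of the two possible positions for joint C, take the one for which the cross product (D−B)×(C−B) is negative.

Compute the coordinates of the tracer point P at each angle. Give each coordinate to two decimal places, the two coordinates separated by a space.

A=(0,0), D=(5.00,0)
θ=36°: B = A + 3.00·(cos36°, sin36°) = (2.4271, 1.7634)
θ=36°: |BD| = 3.1192
θ=36°: circle(B,7.00) ∩ circle(D,9.00): a=-3.5699, h=6.0213
θ=36°:   candidates: C₊=(2.8863,8.7483) cross=18.782; C₋=(-3.9216,-1.1853) cross=-18.782
θ=36°:   branch - wants cross < 0 → take C=(-3.9216,-1.1853) (cross=-18.782)
θ=36°: ex = (C−B)/|BC| = (-0.9070,-0.4212); ey = (0.4212,-0.9070)
θ=36°: P = B + 2.73·ex + -1.07·ey = (-0.4996,1.5838)
θ=281°: B = A + 3.00·(cos281°, sin281°) = (0.5724, -2.9449)
θ=281°: |BD| = 5.3175
θ=281°: circle(B,7.00) ∩ circle(D,9.00): a=-0.3502, h=6.9912
θ=281°:   candidates: C₊=(-3.5910,2.6824) cross=37.176; C₋=(4.1527,-8.9600) cross=-37.176
θ=281°:   branch - wants cross < 0 → take C=(4.1527,-8.9600) (cross=-37.176)
θ=281°: ex = (C−B)/|BC| = (0.5115,-0.8593); ey = (0.8593,0.5115)
θ=281°: P = B + 2.73·ex + -1.07·ey = (1.0493,-5.8381)
θ=289°: B = A + 3.00·(cos289°, sin289°) = (0.9767, -2.8366)
θ=289°: |BD| = 4.9227
θ=289°: circle(B,7.00) ∩ circle(D,9.00): a=-0.7889, h=6.9554
θ=289°:   candidates: C₊=(-3.6759,2.3935) cross=34.239; C₋=(4.3398,-8.9758) cross=-34.239
θ=289°:   branch - wants cross < 0 → take C=(4.3398,-8.9758) (cross=-34.239)
θ=289°: ex = (C−B)/|BC| = (0.4804,-0.8770); ey = (0.8770,0.4804)
θ=289°: P = B + 2.73·ex + -1.07·ey = (1.3499,-5.7449)

θ=36°: -0.50 1.58
θ=281°: 1.05 -5.84
θ=289°: 1.35 -5.74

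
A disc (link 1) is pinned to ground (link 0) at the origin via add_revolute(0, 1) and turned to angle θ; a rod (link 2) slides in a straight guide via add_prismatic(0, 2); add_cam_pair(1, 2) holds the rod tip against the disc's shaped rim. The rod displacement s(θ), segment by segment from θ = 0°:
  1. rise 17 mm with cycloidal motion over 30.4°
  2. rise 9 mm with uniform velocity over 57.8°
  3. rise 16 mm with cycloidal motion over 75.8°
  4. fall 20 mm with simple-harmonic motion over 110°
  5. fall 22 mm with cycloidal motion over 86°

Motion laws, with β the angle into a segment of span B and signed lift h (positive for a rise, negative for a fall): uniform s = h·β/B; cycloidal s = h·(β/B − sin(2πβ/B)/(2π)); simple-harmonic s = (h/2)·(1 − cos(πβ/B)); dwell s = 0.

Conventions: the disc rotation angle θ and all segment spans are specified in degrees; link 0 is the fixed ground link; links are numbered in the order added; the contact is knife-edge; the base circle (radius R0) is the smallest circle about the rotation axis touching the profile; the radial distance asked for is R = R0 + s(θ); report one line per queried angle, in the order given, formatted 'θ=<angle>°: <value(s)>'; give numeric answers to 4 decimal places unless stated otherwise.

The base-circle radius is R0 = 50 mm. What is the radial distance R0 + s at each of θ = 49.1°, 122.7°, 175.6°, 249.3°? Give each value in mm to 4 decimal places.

segment 1 (0° to 30.4°, cycloidal, h = 17) is passed completely: s = 0.0000 + (17) = 17.0000
θ = 49.1° falls in segment 2 (30.4° to 88.2°, uniform, h = 9): β = 49.1 − 30.4 = 18.7°, B = 57.8°; Δs = 9·18.7/57.8 = 2.9118; s = 17.0000 + 2.9118 = 19.9118
segment 2 (30.4° to 88.2°, uniform, h = 9) is passed completely: s = 17.0000 + (9) = 26.0000
θ = 122.7° falls in segment 3 (88.2° to 164°, cycloidal, h = 16): β = 122.7 − 88.2 = 34.5°, B = 75.8°; Δs = 16·(0.4551 − sin(2π·0.4551)/(2π)) = 6.5741; s = 26.0000 + 6.5741 = 32.5741
segment 3 (88.2° to 164°, cycloidal, h = 16) is passed completely: s = 26.0000 + (16) = 42.0000
θ = 175.6° falls in segment 4 (164° to 274°, simple-harmonic, h = -20): β = 175.6 − 164 = 11.6°, B = 110°; Δs = -20/2·(1 − cos(π·0.1055)) = -0.5438; s = 42.0000 − 0.5438 = 41.4562
θ = 249.3° falls in segment 4 (164° to 274°, simple-harmonic, h = -20): β = 249.3 − 164 = 85.3°, B = 110°; Δs = -20/2·(1 − cos(π·0.7755)) = -17.6133; s = 42.0000 − 17.6133 = 24.3867
θ=49.1°: R = R0 + s = 50 + 19.9118 = 69.9118
θ=122.7°: R = R0 + s = 50 + 32.5741 = 82.5741
θ=175.6°: R = R0 + s = 50 + 41.4562 = 91.4562
θ=249.3°: R = R0 + s = 50 + 24.3867 = 74.3867

θ=49.1°: 69.9118
θ=122.7°: 82.5741
θ=175.6°: 91.4562
θ=249.3°: 74.3867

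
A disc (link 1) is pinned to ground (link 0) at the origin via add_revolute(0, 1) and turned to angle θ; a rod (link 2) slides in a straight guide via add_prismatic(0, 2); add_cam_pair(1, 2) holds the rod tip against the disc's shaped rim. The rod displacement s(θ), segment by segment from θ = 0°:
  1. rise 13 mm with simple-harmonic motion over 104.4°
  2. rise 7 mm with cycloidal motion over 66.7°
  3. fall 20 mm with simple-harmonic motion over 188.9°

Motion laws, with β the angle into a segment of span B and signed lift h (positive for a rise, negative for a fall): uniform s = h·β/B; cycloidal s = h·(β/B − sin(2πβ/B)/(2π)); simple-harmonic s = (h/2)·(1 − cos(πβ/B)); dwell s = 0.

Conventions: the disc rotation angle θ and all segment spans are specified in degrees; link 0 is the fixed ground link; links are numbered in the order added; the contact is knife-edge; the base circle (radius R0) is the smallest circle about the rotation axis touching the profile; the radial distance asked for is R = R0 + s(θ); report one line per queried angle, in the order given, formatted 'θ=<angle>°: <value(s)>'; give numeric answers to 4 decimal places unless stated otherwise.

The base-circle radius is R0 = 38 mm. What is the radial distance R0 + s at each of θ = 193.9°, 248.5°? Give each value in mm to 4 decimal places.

segment 1 (0° to 104.4°, simple-harmonic, h = 13) is passed completely: s = 0.0000 + (13) = 13.0000
segment 2 (104.4° to 171.1°, cycloidal, h = 7) is passed completely: s = 13.0000 + (7) = 20.0000
θ = 193.9° falls in segment 3 (171.1° to 360°, simple-harmonic, h = -20): β = 193.9 − 171.1 = 22.8°, B = 188.9°; Δs = -20/2·(1 − cos(π·0.1207)) = -0.7103; s = 20.0000 − 0.7103 = 19.2897
θ = 248.5° falls in segment 3 (171.1° to 360°, simple-harmonic, h = -20): β = 248.5 − 171.1 = 77.4°, B = 188.9°; Δs = -20/2·(1 − cos(π·0.4097)) = -7.2023; s = 20.0000 − 7.2023 = 12.7977
θ=193.9°: R = R0 + s = 38 + 19.2897 = 57.2897
θ=248.5°: R = R0 + s = 38 + 12.7977 = 50.7977

θ=193.9°: 57.2897
θ=248.5°: 50.7977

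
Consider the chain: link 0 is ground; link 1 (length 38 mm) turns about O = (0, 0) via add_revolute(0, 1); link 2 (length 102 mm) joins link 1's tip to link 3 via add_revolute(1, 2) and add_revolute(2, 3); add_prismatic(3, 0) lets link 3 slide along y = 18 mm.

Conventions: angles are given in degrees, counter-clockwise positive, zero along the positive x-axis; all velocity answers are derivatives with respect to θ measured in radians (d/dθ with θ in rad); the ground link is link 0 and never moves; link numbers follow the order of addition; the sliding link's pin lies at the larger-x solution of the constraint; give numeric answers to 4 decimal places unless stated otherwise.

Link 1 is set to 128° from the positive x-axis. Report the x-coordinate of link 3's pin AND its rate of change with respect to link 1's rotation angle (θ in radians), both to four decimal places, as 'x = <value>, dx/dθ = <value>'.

geometry: r = 38 mm, L = 102 mm, e = 18 mm
crank pin P = (r cos θ, r sin θ) = (-23.395136, 29.944409)
h = r sin θ − e = 29.944409 − 18 = 11.944409
x = r cos θ + √(L² − h²) = -23.395136 + 101.298229 = 77.903092
dx/dθ = −r sin θ − h·r cos θ/√(L² − h²) (θ in radians; h = 11.944409) = -27.185811

x = 77.9031, dx/dθ = -27.1858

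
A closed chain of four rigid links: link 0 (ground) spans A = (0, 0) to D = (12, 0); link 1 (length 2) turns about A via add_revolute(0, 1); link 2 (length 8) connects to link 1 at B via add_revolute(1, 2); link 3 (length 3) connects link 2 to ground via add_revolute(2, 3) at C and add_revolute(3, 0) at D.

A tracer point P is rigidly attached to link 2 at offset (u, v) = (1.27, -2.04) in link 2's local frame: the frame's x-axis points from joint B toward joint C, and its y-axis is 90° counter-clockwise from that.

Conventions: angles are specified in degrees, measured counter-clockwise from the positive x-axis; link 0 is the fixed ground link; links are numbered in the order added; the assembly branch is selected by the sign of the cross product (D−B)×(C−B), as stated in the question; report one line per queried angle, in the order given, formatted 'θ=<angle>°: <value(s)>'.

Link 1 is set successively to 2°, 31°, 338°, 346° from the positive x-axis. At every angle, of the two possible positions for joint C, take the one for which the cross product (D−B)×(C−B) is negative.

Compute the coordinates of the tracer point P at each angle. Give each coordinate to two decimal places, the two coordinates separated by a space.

A=(0,0), D=(12.00,0)
θ=2°: B = A + 2.00·(cos2°, sin2°) = (1.9988, 0.0698)
θ=2°: |BD| = 10.0015
θ=2°: circle(B,8.00) ∩ circle(D,3.00): a=7.7503, h=1.9830
θ=2°:   candidates: C₊=(9.7628,1.9987) cross=19.833; C₋=(9.7351,-1.9673) cross=-19.833
θ=2°:   branch - wants cross < 0 → take C=(9.7351,-1.9673) (cross=-19.833)
θ=2°: ex = (C−B)/|BC| = (0.9670,-0.2546); ey = (0.2546,0.9670)
θ=2°: P = B + 1.27·ex + -2.04·ey = (2.7075,-2.2263)
θ=31°: B = A + 2.00·(cos31°, sin31°) = (1.7143, 1.0301)
θ=31°: |BD| = 10.3371
θ=31°: circle(B,8.00) ∩ circle(D,3.00): a=7.8289, h=1.6458
θ=31°:   candidates: C₊=(9.6682,1.8876) cross=17.013; C₋=(9.3402,-1.3877) cross=-17.013
θ=31°:   branch - wants cross < 0 → take C=(9.3402,-1.3877) (cross=-17.013)
θ=31°: ex = (C−B)/|BC| = (0.9532,-0.3022); ey = (0.3022,0.9532)
θ=31°: P = B + 1.27·ex + -2.04·ey = (2.3084,-1.2983)
θ=338°: B = A + 2.00·(cos338°, sin338°) = (1.8544, -0.7492)
θ=338°: |BD| = 10.1733
θ=338°: circle(B,8.00) ∩ circle(D,3.00): a=7.7898, h=1.8218
θ=338°:   candidates: C₊=(9.4888,1.6414) cross=18.534; C₋=(9.7572,-1.9924) cross=-18.534
θ=338°:   branch - wants cross < 0 → take C=(9.7572,-1.9924) (cross=-18.534)
θ=338°: ex = (C−B)/|BC| = (0.9879,-0.1554); ey = (0.1554,0.9879)
θ=338°: P = B + 1.27·ex + -2.04·ey = (2.7919,-2.9618)
θ=346°: B = A + 2.00·(cos346°, sin346°) = (1.9406, -0.4838)
θ=346°: |BD| = 10.0710
θ=346°: circle(B,8.00) ∩ circle(D,3.00): a=7.7661, h=1.9202
θ=346°:   candidates: C₊=(9.6055,1.8073) cross=19.339; C₋=(9.7900,-2.0288) cross=-19.339
θ=346°:   branch - wants cross < 0 → take C=(9.7900,-2.0288) (cross=-19.339)
θ=346°: ex = (C−B)/|BC| = (0.9812,-0.1931); ey = (0.1931,0.9812)
θ=346°: P = B + 1.27·ex + -2.04·ey = (2.7927,-2.7307)

θ=2°: 2.71 -2.23
θ=31°: 2.31 -1.30
θ=338°: 2.79 -2.96
θ=346°: 2.79 -2.73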